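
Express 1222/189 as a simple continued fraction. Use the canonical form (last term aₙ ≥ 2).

[6; 2, 6, 1, 3, 3]

1222 = 6·189 + 88
189 = 2·88 + 13
88 = 6·13 + 10
13 = 1·10 + 3
10 = 3·3 + 1
3 = 3·1 + 0  (stop)
So 1222/189 = [6; 2, 6, 1, 3, 3].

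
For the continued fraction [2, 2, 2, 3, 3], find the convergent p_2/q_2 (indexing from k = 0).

12/5

Using pₖ = aₖpₖ₋₁ + pₖ₋₂, qₖ = aₖqₖ₋₁ + qₖ₋₂ (with p₋₁=1, p₋₂=0, q₋₁=0, q₋₂=1):
  k=0: a=2, p=2, q=1
  k=1: a=2, p=5, q=2
  k=2: a=2, p=12, q=5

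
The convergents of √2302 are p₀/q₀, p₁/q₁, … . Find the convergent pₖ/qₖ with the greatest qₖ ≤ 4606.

√2302 = [47; 1, 46, 1, 94, …] (period length 4).
Convergents:
  p_0/q_0 = 47/1
  p_1/q_1 = 48/1
  p_2/q_2 = 2255/47
  p_3/q_3 = 2303/48
  p_4/q_4 = 218737/4559
  p_5/q_5 = 221040/4607
q_4 = 4559 ≤ 4606 < 4607 = q_5, so the answer is 218737/4559.

218737/4559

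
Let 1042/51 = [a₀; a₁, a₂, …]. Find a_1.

2

1042 = 20·51 + 22   →  a_0 = 20
51 = 2·22 + 7   →  a_1 = 2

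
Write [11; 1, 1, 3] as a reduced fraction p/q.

81/7

Fold from the inside: start with 3/1.
  1 + 1/3 = 4/3
  1 + 3/4 = 7/4
  11 + 4/7 = 81/7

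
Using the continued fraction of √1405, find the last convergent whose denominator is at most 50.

1087/29

√1405 = [37; 2, 14, 2, 74, …] (period length 4).
Convergents:
  p_0/q_0 = 37/1
  p_1/q_1 = 75/2
  p_2/q_2 = 1087/29
  p_3/q_3 = 2249/60
q_2 = 29 ≤ 50 < 60 = q_3, so the answer is 1087/29.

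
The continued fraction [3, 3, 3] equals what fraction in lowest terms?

Using pₖ = aₖpₖ₋₁ + pₖ₋₂ and qₖ = aₖqₖ₋₁ + qₖ₋₂:
  k=0: a=3, p=3, q=1
  k=1: a=3, p=10, q=3
  k=2: a=3, p=33, q=10

33/10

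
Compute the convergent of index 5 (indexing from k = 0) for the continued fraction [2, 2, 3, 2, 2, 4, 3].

Using pₖ = aₖpₖ₋₁ + pₖ₋₂, qₖ = aₖqₖ₋₁ + qₖ₋₂ (with p₋₁=1, p₋₂=0, q₋₁=0, q₋₂=1):
  k=0: a=2, p=2, q=1
  k=1: a=2, p=5, q=2
  k=2: a=3, p=17, q=7
  k=3: a=2, p=39, q=16
  k=4: a=2, p=95, q=39
  k=5: a=4, p=419, q=172

419/172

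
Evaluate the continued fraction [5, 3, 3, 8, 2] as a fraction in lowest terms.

Using pₖ = aₖpₖ₋₁ + pₖ₋₂ and qₖ = aₖqₖ₋₁ + qₖ₋₂:
  k=0: a=5, p=5, q=1
  k=1: a=3, p=16, q=3
  k=2: a=3, p=53, q=10
  k=3: a=8, p=440, q=83
  k=4: a=2, p=933, q=176

933/176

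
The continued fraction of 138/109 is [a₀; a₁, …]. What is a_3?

138 = 1·109 + 29   →  a_0 = 1
109 = 3·29 + 22   →  a_1 = 3
29 = 1·22 + 7   →  a_2 = 1
22 = 3·7 + 1   →  a_3 = 3

3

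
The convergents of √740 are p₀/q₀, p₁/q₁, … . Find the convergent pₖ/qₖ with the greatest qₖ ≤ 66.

√740 = [27; 4, 1, 12, 1, 4, 54, …] (period length 6).
Convergents:
  p_0/q_0 = 27/1
  p_1/q_1 = 109/4
  p_2/q_2 = 136/5
  p_3/q_3 = 1741/64
  p_4/q_4 = 1877/69
q_3 = 64 ≤ 66 < 69 = q_4, so the answer is 1741/64.

1741/64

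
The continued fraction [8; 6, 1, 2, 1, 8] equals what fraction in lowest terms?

1923/236

Using pₖ = aₖpₖ₋₁ + pₖ₋₂ and qₖ = aₖqₖ₋₁ + qₖ₋₂:
  k=0: a=8, p=8, q=1
  k=1: a=6, p=49, q=6
  k=2: a=1, p=57, q=7
  k=3: a=2, p=163, q=20
  k=4: a=1, p=220, q=27
  k=5: a=8, p=1923, q=236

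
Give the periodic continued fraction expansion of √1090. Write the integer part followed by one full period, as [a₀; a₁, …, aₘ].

[33; 66]

a₀ = ⌊√1090⌋ = 33.
With m₀=0, d₀=1 and mₖ₊₁ = dₖaₖ − mₖ, dₖ₊₁ = (n − mₖ₊₁²)/dₖ, aₖ₊₁ = ⌊(a₀+mₖ₊₁)/dₖ₊₁⌋:
  k=1: m=33, d=1, a=66
d=1 and a=2a₀=66 at k=1, so the next step gives (m, d) = (33, 1) again — its k=1 value — and the period has length 1.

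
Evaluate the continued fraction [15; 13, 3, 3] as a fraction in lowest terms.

2005/133

Fold from the inside: start with 3/1.
  3 + 1/3 = 10/3
  13 + 3/10 = 133/10
  15 + 10/133 = 2005/133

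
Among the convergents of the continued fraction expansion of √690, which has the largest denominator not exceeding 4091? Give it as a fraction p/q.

76886/2927

√690 = [26; 3, 1, 2, 1, 3, 52, …] (period length 6).
Convergents:
  p_0/q_0 = 26/1
  p_1/q_1 = 79/3
  p_2/q_2 = 105/4
  p_3/q_3 = 289/11
  p_4/q_4 = 394/15
  p_5/q_5 = 1471/56
  p_6/q_6 = 76886/2927
  p_7/q_7 = 232129/8837
q_6 = 2927 ≤ 4091 < 8837 = q_7, so the answer is 76886/2927.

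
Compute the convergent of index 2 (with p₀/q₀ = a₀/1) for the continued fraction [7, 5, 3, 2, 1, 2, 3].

115/16

Using pₖ = aₖpₖ₋₁ + pₖ₋₂, qₖ = aₖqₖ₋₁ + qₖ₋₂ (with p₋₁=1, p₋₂=0, q₋₁=0, q₋₂=1):
  k=0: a=7, p=7, q=1
  k=1: a=5, p=36, q=5
  k=2: a=3, p=115, q=16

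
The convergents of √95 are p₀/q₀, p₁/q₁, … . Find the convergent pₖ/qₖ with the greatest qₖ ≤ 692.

3041/312

√95 = [9; 1, 2, 1, 18, …] (period length 4).
Convergents:
  p_0/q_0 = 9/1
  p_1/q_1 = 10/1
  p_2/q_2 = 29/3
  p_3/q_3 = 39/4
  p_4/q_4 = 731/75
  p_5/q_5 = 770/79
  p_6/q_6 = 2271/233
  p_7/q_7 = 3041/312
  p_8/q_8 = 57009/5849
q_7 = 312 ≤ 692 < 5849 = q_8, so the answer is 3041/312.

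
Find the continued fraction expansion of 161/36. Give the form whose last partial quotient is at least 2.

161 = 4·36 + 17
36 = 2·17 + 2
17 = 8·2 + 1
2 = 2·1 + 0  (stop)
So 161/36 = [4; 2, 8, 2].

[4; 2, 8, 2]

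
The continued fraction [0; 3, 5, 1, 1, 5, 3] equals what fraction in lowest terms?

194/617

Fold from the inside: start with 3/1.
  5 + 1/3 = 16/3
  1 + 3/16 = 19/16
  1 + 16/19 = 35/19
  5 + 19/35 = 194/35
  3 + 35/194 = 617/194
  0 + 194/617 = 194/617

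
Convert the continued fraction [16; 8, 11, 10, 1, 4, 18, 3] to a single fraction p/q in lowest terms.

Fold from the inside: start with 3/1.
  18 + 1/3 = 55/3
  4 + 3/55 = 223/55
  1 + 55/223 = 278/223
  10 + 223/278 = 3003/278
  11 + 278/3003 = 33311/3003
  8 + 3003/33311 = 269491/33311
  16 + 33311/269491 = 4345167/269491

4345167/269491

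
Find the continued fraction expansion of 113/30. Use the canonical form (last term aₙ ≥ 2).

[3; 1, 3, 3, 2]

113 = 3·30 + 23
30 = 1·23 + 7
23 = 3·7 + 2
7 = 3·2 + 1
2 = 2·1 + 0  (stop)
So 113/30 = [3; 1, 3, 3, 2].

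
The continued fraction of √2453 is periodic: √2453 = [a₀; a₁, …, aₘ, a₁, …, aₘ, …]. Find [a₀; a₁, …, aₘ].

[49; 1, 1, 8, 1, 1, 98]

a₀ = ⌊√2453⌋ = 49.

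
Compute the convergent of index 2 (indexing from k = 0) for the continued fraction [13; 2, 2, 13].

Using pₖ = aₖpₖ₋₁ + pₖ₋₂, qₖ = aₖqₖ₋₁ + qₖ₋₂ (with p₋₁=1, p₋₂=0, q₋₁=0, q₋₂=1):
  k=0: a=13, p=13, q=1
  k=1: a=2, p=27, q=2
  k=2: a=2, p=67, q=5

67/5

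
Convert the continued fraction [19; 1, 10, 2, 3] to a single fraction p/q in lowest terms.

1593/80

Fold from the inside: start with 3/1.
  2 + 1/3 = 7/3
  10 + 3/7 = 73/7
  1 + 7/73 = 80/73
  19 + 73/80 = 1593/80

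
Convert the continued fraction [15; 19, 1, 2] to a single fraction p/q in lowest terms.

Using pₖ = aₖpₖ₋₁ + pₖ₋₂ and qₖ = aₖqₖ₋₁ + qₖ₋₂:
  k=0: a=15, p=15, q=1
  k=1: a=19, p=286, q=19
  k=2: a=1, p=301, q=20
  k=3: a=2, p=888, q=59

888/59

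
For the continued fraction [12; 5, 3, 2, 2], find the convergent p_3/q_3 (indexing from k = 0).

Using pₖ = aₖpₖ₋₁ + pₖ₋₂, qₖ = aₖqₖ₋₁ + qₖ₋₂ (with p₋₁=1, p₋₂=0, q₋₁=0, q₋₂=1):
  k=0: a=12, p=12, q=1
  k=1: a=5, p=61, q=5
  k=2: a=3, p=195, q=16
  k=3: a=2, p=451, q=37

451/37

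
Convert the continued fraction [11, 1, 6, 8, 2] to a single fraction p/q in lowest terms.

1435/121

Using pₖ = aₖpₖ₋₁ + pₖ₋₂ and qₖ = aₖqₖ₋₁ + qₖ₋₂:
  k=0: a=11, p=11, q=1
  k=1: a=1, p=12, q=1
  k=2: a=6, p=83, q=7
  k=3: a=8, p=676, q=57
  k=4: a=2, p=1435, q=121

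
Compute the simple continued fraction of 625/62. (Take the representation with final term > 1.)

[10; 12, 2, 2]

625 = 10×62 + 5
62 = 12×5 + 2
5 = 2×2 + 1
2 = 2×1 + 0  (stop)
So 625/62 = [10; 12, 2, 2].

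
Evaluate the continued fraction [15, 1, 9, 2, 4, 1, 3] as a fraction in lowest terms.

Fold from the inside: start with 3/1.
  1 + 1/3 = 4/3
  4 + 3/4 = 19/4
  2 + 4/19 = 42/19
  9 + 19/42 = 397/42
  1 + 42/397 = 439/397
  15 + 397/439 = 6982/439

6982/439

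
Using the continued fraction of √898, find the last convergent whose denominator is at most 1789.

53011/1769

√898 = [29; 1, 28, 1, 58, …] (period length 4).
Convergents:
  p_0/q_0 = 29/1
  p_1/q_1 = 30/1
  p_2/q_2 = 869/29
  p_3/q_3 = 899/30
  p_4/q_4 = 53011/1769
  p_5/q_5 = 53910/1799
q_4 = 1769 ≤ 1789 < 1799 = q_5, so the answer is 53011/1769.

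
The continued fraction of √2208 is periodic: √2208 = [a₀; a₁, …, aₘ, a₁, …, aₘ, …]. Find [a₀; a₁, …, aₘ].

[46; 1, 92]

a₀ = ⌊√2208⌋ = 46.
With m₀=0, d₀=1 and mₖ₊₁ = dₖaₖ − mₖ, dₖ₊₁ = (n − mₖ₊₁²)/dₖ, aₖ₊₁ = ⌊(a₀+mₖ₊₁)/dₖ₊₁⌋:
  k=1: m=46, d=92, a=1
  k=2: m=46, d=1, a=92
d=1 and a=2a₀=92 at k=2, so the next step gives (m, d) = (46, 92) again — its k=1 value — and the period has length 2.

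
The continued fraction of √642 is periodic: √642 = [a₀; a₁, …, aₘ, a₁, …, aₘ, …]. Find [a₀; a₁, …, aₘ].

[25; 2, 1, 24, 1, 2, 50]

a₀ = ⌊√642⌋ = 25.
With m₀=0, d₀=1 and mₖ₊₁ = dₖaₖ − mₖ, dₖ₊₁ = (n − mₖ₊₁²)/dₖ, aₖ₊₁ = ⌊(a₀+mₖ₊₁)/dₖ₊₁⌋:
  k=1: m=25, d=17, a=2
  k=2: m=9, d=33, a=1
  k=3: m=24, d=2, a=24
  k=4: m=24, d=33, a=1
  k=5: m=9, d=17, a=2
  k=6: m=25, d=1, a=50
d=1 and a=2a₀=50 at k=6, so the next step gives (m, d) = (25, 17) again — its k=1 value — and the period has length 6.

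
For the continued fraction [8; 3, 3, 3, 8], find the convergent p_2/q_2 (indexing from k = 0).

Using pₖ = aₖpₖ₋₁ + pₖ₋₂, qₖ = aₖqₖ₋₁ + qₖ₋₂ (with p₋₁=1, p₋₂=0, q₋₁=0, q₋₂=1):
  k=0: a=8, p=8, q=1
  k=1: a=3, p=25, q=3
  k=2: a=3, p=83, q=10

83/10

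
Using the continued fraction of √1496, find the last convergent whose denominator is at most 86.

√1496 = [38; 1, 2, 9, 2, 1, 76, …] (period length 6).
Convergents:
  p_0/q_0 = 38/1
  p_1/q_1 = 39/1
  p_2/q_2 = 116/3
  p_3/q_3 = 1083/28
  p_4/q_4 = 2282/59
  p_5/q_5 = 3365/87
q_4 = 59 ≤ 86 < 87 = q_5, so the answer is 2282/59.

2282/59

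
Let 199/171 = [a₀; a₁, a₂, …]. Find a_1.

6

199 = 1·171 + 28   →  a_0 = 1
171 = 6·28 + 3   →  a_1 = 6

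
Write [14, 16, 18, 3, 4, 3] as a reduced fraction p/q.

173613/12346

Fold from the inside: start with 3/1.
  4 + 1/3 = 13/3
  3 + 3/13 = 42/13
  18 + 13/42 = 769/42
  16 + 42/769 = 12346/769
  14 + 769/12346 = 173613/12346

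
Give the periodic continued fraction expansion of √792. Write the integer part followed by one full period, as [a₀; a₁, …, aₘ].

a₀ = ⌊√792⌋ = 28.
With m₀=0, d₀=1 and mₖ₊₁ = dₖaₖ − mₖ, dₖ₊₁ = (n − mₖ₊₁²)/dₖ, aₖ₊₁ = ⌊(a₀+mₖ₊₁)/dₖ₊₁⌋:
  k=1: m=28, d=8, a=7
  k=2: m=28, d=1, a=56
d=1 and a=2a₀=56 at k=2, so the next step gives (m, d) = (28, 8) again — its k=1 value — and the period has length 2.

[28; 7, 56]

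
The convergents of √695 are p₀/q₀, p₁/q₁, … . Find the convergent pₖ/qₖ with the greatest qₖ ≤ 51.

290/11

√695 = [26; 2, 1, 3, 10, 3, 1, 2, 52, …] (period length 8).
Convergents:
  p_0/q_0 = 26/1
  p_1/q_1 = 53/2
  p_2/q_2 = 79/3
  p_3/q_3 = 290/11
  p_4/q_4 = 2979/113
q_3 = 11 ≤ 51 < 113 = q_4, so the answer is 290/11.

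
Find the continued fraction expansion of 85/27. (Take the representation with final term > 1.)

[3; 6, 1, 3]

85 = 3*27 + 4
27 = 6*4 + 3
4 = 1*3 + 1
3 = 3*1 + 0  (stop)
So 85/27 = [3; 6, 1, 3].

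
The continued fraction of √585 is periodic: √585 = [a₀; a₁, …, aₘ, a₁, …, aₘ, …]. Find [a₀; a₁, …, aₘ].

[24; 5, 2, 1, 4, 1, 2, 5, 48]

a₀ = ⌊√585⌋ = 24.
With m₀=0, d₀=1 and mₖ₊₁ = dₖaₖ − mₖ, dₖ₊₁ = (n − mₖ₊₁²)/dₖ, aₖ₊₁ = ⌊(a₀+mₖ₊₁)/dₖ₊₁⌋:
  k=1: m=24, d=9, a=5
  k=2: m=21, d=16, a=2
  k=3: m=11, d=29, a=1
  k=4: m=18, d=9, a=4
  k=5: m=18, d=29, a=1
  k=6: m=11, d=16, a=2
  k=7: m=21, d=9, a=5
  k=8: m=24, d=1, a=48
d=1 and a=2a₀=48 at k=8, so the next step gives (m, d) = (24, 9) again — its k=1 value — and the period has length 8.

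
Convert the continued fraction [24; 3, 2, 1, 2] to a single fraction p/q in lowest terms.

656/27

Using pₖ = aₖpₖ₋₁ + pₖ₋₂ and qₖ = aₖqₖ₋₁ + qₖ₋₂:
  k=0: a=24, p=24, q=1
  k=1: a=3, p=73, q=3
  k=2: a=2, p=170, q=7
  k=3: a=1, p=243, q=10
  k=4: a=2, p=656, q=27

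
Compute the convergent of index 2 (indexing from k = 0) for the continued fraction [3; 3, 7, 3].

73/22

Using pₖ = aₖpₖ₋₁ + pₖ₋₂, qₖ = aₖqₖ₋₁ + qₖ₋₂ (with p₋₁=1, p₋₂=0, q₋₁=0, q₋₂=1):
  k=0: a=3, p=3, q=1
  k=1: a=3, p=10, q=3
  k=2: a=7, p=73, q=22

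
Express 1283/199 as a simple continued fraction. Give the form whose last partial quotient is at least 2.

1283 = 6×199 + 89
199 = 2×89 + 21
89 = 4×21 + 5
21 = 4×5 + 1
5 = 5×1 + 0  (stop)
So 1283/199 = [6; 2, 4, 4, 5].

[6; 2, 4, 4, 5]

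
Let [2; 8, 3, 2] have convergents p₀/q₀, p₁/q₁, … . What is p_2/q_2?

Using pₖ = aₖpₖ₋₁ + pₖ₋₂, qₖ = aₖqₖ₋₁ + qₖ₋₂ (with p₋₁=1, p₋₂=0, q₋₁=0, q₋₂=1):
  k=0: a=2, p=2, q=1
  k=1: a=8, p=17, q=8
  k=2: a=3, p=53, q=25

53/25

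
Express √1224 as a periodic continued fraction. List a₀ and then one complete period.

[34; 1, 68]

a₀ = ⌊√1224⌋ = 34.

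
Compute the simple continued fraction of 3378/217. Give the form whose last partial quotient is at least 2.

3378 = 15·217 + 123
217 = 1·123 + 94
123 = 1·94 + 29
94 = 3·29 + 7
29 = 4·7 + 1
7 = 7·1 + 0  (stop)
So 3378/217 = [15; 1, 1, 3, 4, 7].

[15; 1, 1, 3, 4, 7]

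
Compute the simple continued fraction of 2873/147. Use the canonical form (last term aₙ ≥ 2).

[19; 1, 1, 5, 6, 2]

2873 = 19·147 + 80
147 = 1·80 + 67
80 = 1·67 + 13
67 = 5·13 + 2
13 = 6·2 + 1
2 = 2·1 + 0  (stop)
So 2873/147 = [19; 1, 1, 5, 6, 2].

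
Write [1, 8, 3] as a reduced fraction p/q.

28/25

Fold from the inside: start with 3/1.
  8 + 1/3 = 25/3
  1 + 3/25 = 28/25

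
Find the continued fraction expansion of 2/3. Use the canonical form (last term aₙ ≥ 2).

[0; 1, 2]

2 = 0·3 + 2
3 = 1·2 + 1
2 = 2·1 + 0  (stop)
So 2/3 = [0; 1, 2].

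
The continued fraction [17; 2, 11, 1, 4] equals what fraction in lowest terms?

Using pₖ = aₖpₖ₋₁ + pₖ₋₂ and qₖ = aₖqₖ₋₁ + qₖ₋₂:
  k=0: a=17, p=17, q=1
  k=1: a=2, p=35, q=2
  k=2: a=11, p=402, q=23
  k=3: a=1, p=437, q=25
  k=4: a=4, p=2150, q=123

2150/123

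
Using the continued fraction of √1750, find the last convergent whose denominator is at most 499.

√1750 = [41; 1, 4, 1, 82, …] (period length 4).
Convergents:
  p_0/q_0 = 41/1
  p_1/q_1 = 42/1
  p_2/q_2 = 209/5
  p_3/q_3 = 251/6
  p_4/q_4 = 20791/497
  p_5/q_5 = 21042/503
q_4 = 497 ≤ 499 < 503 = q_5, so the answer is 20791/497.

20791/497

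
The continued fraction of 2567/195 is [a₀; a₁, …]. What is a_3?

2567 = 13·195 + 32   →  a_0 = 13
195 = 6·32 + 3   →  a_1 = 6
32 = 10·3 + 2   →  a_2 = 10
3 = 1·2 + 1   →  a_3 = 1

1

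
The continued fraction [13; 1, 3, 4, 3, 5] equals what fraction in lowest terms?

4019/292

Fold from the inside: start with 5/1.
  3 + 1/5 = 16/5
  4 + 5/16 = 69/16
  3 + 16/69 = 223/69
  1 + 69/223 = 292/223
  13 + 223/292 = 4019/292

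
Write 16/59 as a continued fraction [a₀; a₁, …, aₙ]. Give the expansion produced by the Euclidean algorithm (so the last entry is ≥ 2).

16 = 0·59 + 16
59 = 3·16 + 11
16 = 1·11 + 5
11 = 2·5 + 1
5 = 5·1 + 0  (stop)
So 16/59 = [0; 3, 1, 2, 5].

[0; 3, 1, 2, 5]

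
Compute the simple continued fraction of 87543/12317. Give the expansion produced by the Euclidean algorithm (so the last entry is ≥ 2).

87543 = 7·12317 + 1324
12317 = 9·1324 + 401
1324 = 3·401 + 121
401 = 3·121 + 38
121 = 3·38 + 7
38 = 5·7 + 3
7 = 2·3 + 1
3 = 3·1 + 0  (stop)
So 87543/12317 = [7; 9, 3, 3, 3, 5, 2, 3].

[7; 9, 3, 3, 3, 5, 2, 3]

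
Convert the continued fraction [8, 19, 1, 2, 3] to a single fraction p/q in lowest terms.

Using pₖ = aₖpₖ₋₁ + pₖ₋₂ and qₖ = aₖqₖ₋₁ + qₖ₋₂:
  k=0: a=8, p=8, q=1
  k=1: a=19, p=153, q=19
  k=2: a=1, p=161, q=20
  k=3: a=2, p=475, q=59
  k=4: a=3, p=1586, q=197

1586/197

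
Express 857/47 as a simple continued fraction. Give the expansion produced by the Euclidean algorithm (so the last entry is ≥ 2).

857 = 18×47 + 11
47 = 4×11 + 3
11 = 3×3 + 2
3 = 1×2 + 1
2 = 2×1 + 0  (stop)
So 857/47 = [18; 4, 3, 1, 2].

[18; 4, 3, 1, 2]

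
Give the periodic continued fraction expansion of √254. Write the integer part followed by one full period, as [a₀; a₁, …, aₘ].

[15; 1, 14, 1, 30]

a₀ = ⌊√254⌋ = 15.
With m₀=0, d₀=1 and mₖ₊₁ = dₖaₖ − mₖ, dₖ₊₁ = (n − mₖ₊₁²)/dₖ, aₖ₊₁ = ⌊(a₀+mₖ₊₁)/dₖ₊₁⌋:
  k=1: m=15, d=29, a=1
  k=2: m=14, d=2, a=14
  k=3: m=14, d=29, a=1
  k=4: m=15, d=1, a=30
d=1 and a=2a₀=30 at k=4, so the next step gives (m, d) = (15, 29) again — its k=1 value — and the period has length 4.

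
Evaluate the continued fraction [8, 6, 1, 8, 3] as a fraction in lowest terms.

1572/193

Fold from the inside: start with 3/1.
  8 + 1/3 = 25/3
  1 + 3/25 = 28/25
  6 + 25/28 = 193/28
  8 + 28/193 = 1572/193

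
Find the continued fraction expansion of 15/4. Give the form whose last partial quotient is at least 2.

[3; 1, 3]

15 = 3·4 + 3
4 = 1·3 + 1
3 = 3·1 + 0  (stop)
So 15/4 = [3; 1, 3].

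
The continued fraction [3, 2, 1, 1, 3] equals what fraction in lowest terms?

Fold from the inside: start with 3/1.
  1 + 1/3 = 4/3
  1 + 3/4 = 7/4
  2 + 4/7 = 18/7
  3 + 7/18 = 61/18

61/18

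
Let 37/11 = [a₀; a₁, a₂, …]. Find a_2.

37 = 3·11 + 4   →  a_0 = 3
11 = 2·4 + 3   →  a_1 = 2
4 = 1·3 + 1   →  a_2 = 1

1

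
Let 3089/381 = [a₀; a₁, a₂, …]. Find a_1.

9

3089 = 8·381 + 41   →  a_0 = 8
381 = 9·41 + 12   →  a_1 = 9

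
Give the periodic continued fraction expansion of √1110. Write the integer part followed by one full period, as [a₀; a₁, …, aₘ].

a₀ = ⌊√1110⌋ = 33.
With m₀=0, d₀=1 and mₖ₊₁ = dₖaₖ − mₖ, dₖ₊₁ = (n − mₖ₊₁²)/dₖ, aₖ₊₁ = ⌊(a₀+mₖ₊₁)/dₖ₊₁⌋:
  k=1: m=33, d=21, a=3
  k=2: m=30, d=10, a=6
  k=3: m=30, d=21, a=3
  k=4: m=33, d=1, a=66
d=1 and a=2a₀=66 at k=4, so the next step gives (m, d) = (33, 21) again — its k=1 value — and the period has length 4.

[33; 3, 6, 3, 66]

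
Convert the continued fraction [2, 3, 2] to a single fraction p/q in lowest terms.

Using pₖ = aₖpₖ₋₁ + pₖ₋₂ and qₖ = aₖqₖ₋₁ + qₖ₋₂:
  k=0: a=2, p=2, q=1
  k=1: a=3, p=7, q=3
  k=2: a=2, p=16, q=7

16/7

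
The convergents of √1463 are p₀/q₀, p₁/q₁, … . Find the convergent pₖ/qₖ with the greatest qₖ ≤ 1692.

46817/1224

√1463 = [38; 4, 76, …] (period length 2).
Convergents:
  p_0/q_0 = 38/1
  p_1/q_1 = 153/4
  p_2/q_2 = 11666/305
  p_3/q_3 = 46817/1224
  p_4/q_4 = 3569758/93329
q_3 = 1224 ≤ 1692 < 93329 = q_4, so the answer is 46817/1224.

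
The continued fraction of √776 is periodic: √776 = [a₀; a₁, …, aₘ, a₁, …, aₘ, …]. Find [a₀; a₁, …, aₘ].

a₀ = ⌊√776⌋ = 27.
With m₀=0, d₀=1 and mₖ₊₁ = dₖaₖ − mₖ, dₖ₊₁ = (n − mₖ₊₁²)/dₖ, aₖ₊₁ = ⌊(a₀+mₖ₊₁)/dₖ₊₁⌋:
  k=1: m=27, d=47, a=1
  k=2: m=20, d=8, a=5
  k=3: m=20, d=47, a=1
  k=4: m=27, d=1, a=54
d=1 and a=2a₀=54 at k=4, so the next step gives (m, d) = (27, 47) again — its k=1 value — and the period has length 4.

[27; 1, 5, 1, 54]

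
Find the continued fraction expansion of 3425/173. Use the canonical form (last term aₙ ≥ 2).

[19; 1, 3, 1, 16, 2]

3425 = 19×173 + 138
173 = 1×138 + 35
138 = 3×35 + 33
35 = 1×33 + 2
33 = 16×2 + 1
2 = 2×1 + 0  (stop)
So 3425/173 = [19; 1, 3, 1, 16, 2].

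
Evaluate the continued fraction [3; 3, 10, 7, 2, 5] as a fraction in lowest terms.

8556/2575

Using pₖ = aₖpₖ₋₁ + pₖ₋₂ and qₖ = aₖqₖ₋₁ + qₖ₋₂:
  k=0: a=3, p=3, q=1
  k=1: a=3, p=10, q=3
  k=2: a=10, p=103, q=31
  k=3: a=7, p=731, q=220
  k=4: a=2, p=1565, q=471
  k=5: a=5, p=8556, q=2575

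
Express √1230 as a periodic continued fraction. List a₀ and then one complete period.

[35; 14, 70]

a₀ = ⌊√1230⌋ = 35.
With m₀=0, d₀=1 and mₖ₊₁ = dₖaₖ − mₖ, dₖ₊₁ = (n − mₖ₊₁²)/dₖ, aₖ₊₁ = ⌊(a₀+mₖ₊₁)/dₖ₊₁⌋:
  k=1: m=35, d=5, a=14
  k=2: m=35, d=1, a=70
d=1 and a=2a₀=70 at k=2, so the next step gives (m, d) = (35, 5) again — its k=1 value — and the period has length 2.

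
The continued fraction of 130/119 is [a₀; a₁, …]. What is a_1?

130 = 1·119 + 11   →  a_0 = 1
119 = 10·11 + 9   →  a_1 = 10

10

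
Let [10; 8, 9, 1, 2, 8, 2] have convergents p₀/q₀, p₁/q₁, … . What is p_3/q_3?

Using pₖ = aₖpₖ₋₁ + pₖ₋₂, qₖ = aₖqₖ₋₁ + qₖ₋₂ (with p₋₁=1, p₋₂=0, q₋₁=0, q₋₂=1):
  k=0: a=10, p=10, q=1
  k=1: a=8, p=81, q=8
  k=2: a=9, p=739, q=73
  k=3: a=1, p=820, q=81

820/81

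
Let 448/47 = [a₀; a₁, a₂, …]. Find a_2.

1

448 = 9·47 + 25   →  a_0 = 9
47 = 1·25 + 22   →  a_1 = 1
25 = 1·22 + 3   →  a_2 = 1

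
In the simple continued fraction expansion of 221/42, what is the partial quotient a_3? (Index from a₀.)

221 = 5·42 + 11   →  a_0 = 5
42 = 3·11 + 9   →  a_1 = 3
11 = 1·9 + 2   →  a_2 = 1
9 = 4·2 + 1   →  a_3 = 4

4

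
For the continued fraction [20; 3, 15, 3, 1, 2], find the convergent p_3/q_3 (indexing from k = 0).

2866/141

Using pₖ = aₖpₖ₋₁ + pₖ₋₂, qₖ = aₖqₖ₋₁ + qₖ₋₂ (with p₋₁=1, p₋₂=0, q₋₁=0, q₋₂=1):
  k=0: a=20, p=20, q=1
  k=1: a=3, p=61, q=3
  k=2: a=15, p=935, q=46
  k=3: a=3, p=2866, q=141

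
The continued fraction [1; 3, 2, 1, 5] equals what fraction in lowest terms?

74/57

Using pₖ = aₖpₖ₋₁ + pₖ₋₂ and qₖ = aₖqₖ₋₁ + qₖ₋₂:
  k=0: a=1, p=1, q=1
  k=1: a=3, p=4, q=3
  k=2: a=2, p=9, q=7
  k=3: a=1, p=13, q=10
  k=4: a=5, p=74, q=57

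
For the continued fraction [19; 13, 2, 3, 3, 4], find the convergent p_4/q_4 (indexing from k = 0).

5894/309

Using pₖ = aₖpₖ₋₁ + pₖ₋₂, qₖ = aₖqₖ₋₁ + qₖ₋₂ (with p₋₁=1, p₋₂=0, q₋₁=0, q₋₂=1):
  k=0: a=19, p=19, q=1
  k=1: a=13, p=248, q=13
  k=2: a=2, p=515, q=27
  k=3: a=3, p=1793, q=94
  k=4: a=3, p=5894, q=309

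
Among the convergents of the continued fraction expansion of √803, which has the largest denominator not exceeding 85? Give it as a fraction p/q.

2352/83

√803 = [28; 2, 1, 27, 1, 2, 56, …] (period length 6).
Convergents:
  p_0/q_0 = 28/1
  p_1/q_1 = 57/2
  p_2/q_2 = 85/3
  p_3/q_3 = 2352/83
  p_4/q_4 = 2437/86
q_3 = 83 ≤ 85 < 86 = q_4, so the answer is 2352/83.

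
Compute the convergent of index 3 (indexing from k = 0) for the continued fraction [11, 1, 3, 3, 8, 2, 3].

Using pₖ = aₖpₖ₋₁ + pₖ₋₂, qₖ = aₖqₖ₋₁ + qₖ₋₂ (with p₋₁=1, p₋₂=0, q₋₁=0, q₋₂=1):
  k=0: a=11, p=11, q=1
  k=1: a=1, p=12, q=1
  k=2: a=3, p=47, q=4
  k=3: a=3, p=153, q=13

153/13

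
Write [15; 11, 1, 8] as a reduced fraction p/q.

Using pₖ = aₖpₖ₋₁ + pₖ₋₂ and qₖ = aₖqₖ₋₁ + qₖ₋₂:
  k=0: a=15, p=15, q=1
  k=1: a=11, p=166, q=11
  k=2: a=1, p=181, q=12
  k=3: a=8, p=1614, q=107

1614/107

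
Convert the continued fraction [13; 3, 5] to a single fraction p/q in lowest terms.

213/16

Fold from the inside: start with 5/1.
  3 + 1/5 = 16/5
  13 + 5/16 = 213/16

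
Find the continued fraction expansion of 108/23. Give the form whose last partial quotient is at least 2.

[4; 1, 2, 3, 2]

108 = 4·23 + 16
23 = 1·16 + 7
16 = 2·7 + 2
7 = 3·2 + 1
2 = 2·1 + 0  (stop)
So 108/23 = [4; 1, 2, 3, 2].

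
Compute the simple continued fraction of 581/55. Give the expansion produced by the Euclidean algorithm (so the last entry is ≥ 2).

581 = 10·55 + 31
55 = 1·31 + 24
31 = 1·24 + 7
24 = 3·7 + 3
7 = 2·3 + 1
3 = 3·1 + 0  (stop)
So 581/55 = [10; 1, 1, 3, 2, 3].

[10; 1, 1, 3, 2, 3]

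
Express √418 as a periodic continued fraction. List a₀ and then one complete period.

[20; 2, 4, 20, 4, 2, 40]

a₀ = ⌊√418⌋ = 20.
With m₀=0, d₀=1 and mₖ₊₁ = dₖaₖ − mₖ, dₖ₊₁ = (n − mₖ₊₁²)/dₖ, aₖ₊₁ = ⌊(a₀+mₖ₊₁)/dₖ₊₁⌋:
  k=1: m=20, d=18, a=2
  k=2: m=16, d=9, a=4
  k=3: m=20, d=2, a=20
  k=4: m=20, d=9, a=4
  k=5: m=16, d=18, a=2
  k=6: m=20, d=1, a=40
d=1 and a=2a₀=40 at k=6, so the next step gives (m, d) = (20, 18) again — its k=1 value — and the period has length 6.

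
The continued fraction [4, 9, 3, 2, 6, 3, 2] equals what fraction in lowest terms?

Fold from the inside: start with 2/1.
  3 + 1/2 = 7/2
  6 + 2/7 = 44/7
  2 + 7/44 = 95/44
  3 + 44/95 = 329/95
  9 + 95/329 = 3056/329
  4 + 329/3056 = 12553/3056

12553/3056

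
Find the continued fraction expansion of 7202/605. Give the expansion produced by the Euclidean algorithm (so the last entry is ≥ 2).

7202 = 11*605 + 547
605 = 1*547 + 58
547 = 9*58 + 25
58 = 2*25 + 8
25 = 3*8 + 1
8 = 8*1 + 0  (stop)
So 7202/605 = [11; 1, 9, 2, 3, 8].

[11; 1, 9, 2, 3, 8]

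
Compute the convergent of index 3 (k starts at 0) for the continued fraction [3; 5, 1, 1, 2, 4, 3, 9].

35/11

Using pₖ = aₖpₖ₋₁ + pₖ₋₂, qₖ = aₖqₖ₋₁ + qₖ₋₂ (with p₋₁=1, p₋₂=0, q₋₁=0, q₋₂=1):
  k=0: a=3, p=3, q=1
  k=1: a=5, p=16, q=5
  k=2: a=1, p=19, q=6
  k=3: a=1, p=35, q=11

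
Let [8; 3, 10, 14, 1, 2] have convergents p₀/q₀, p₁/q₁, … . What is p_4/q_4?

Using pₖ = aₖpₖ₋₁ + pₖ₋₂, qₖ = aₖqₖ₋₁ + qₖ₋₂ (with p₋₁=1, p₋₂=0, q₋₁=0, q₋₂=1):
  k=0: a=8, p=8, q=1
  k=1: a=3, p=25, q=3
  k=2: a=10, p=258, q=31
  k=3: a=14, p=3637, q=437
  k=4: a=1, p=3895, q=468

3895/468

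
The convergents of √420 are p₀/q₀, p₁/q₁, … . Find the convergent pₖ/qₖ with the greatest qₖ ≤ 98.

1660/81

√420 = [20; 2, 40, …] (period length 2).
Convergents:
  p_0/q_0 = 20/1
  p_1/q_1 = 41/2
  p_2/q_2 = 1660/81
  p_3/q_3 = 3361/164
q_2 = 81 ≤ 98 < 164 = q_3, so the answer is 1660/81.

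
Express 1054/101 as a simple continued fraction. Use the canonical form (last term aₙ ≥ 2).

[10; 2, 3, 2, 1, 1, 2]

1054 = 10·101 + 44
101 = 2·44 + 13
44 = 3·13 + 5
13 = 2·5 + 3
5 = 1·3 + 2
3 = 1·2 + 1
2 = 2·1 + 0  (stop)
So 1054/101 = [10; 2, 3, 2, 1, 1, 2].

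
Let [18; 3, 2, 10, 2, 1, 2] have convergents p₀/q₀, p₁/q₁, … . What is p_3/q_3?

1335/73

Using pₖ = aₖpₖ₋₁ + pₖ₋₂, qₖ = aₖqₖ₋₁ + qₖ₋₂ (with p₋₁=1, p₋₂=0, q₋₁=0, q₋₂=1):
  k=0: a=18, p=18, q=1
  k=1: a=3, p=55, q=3
  k=2: a=2, p=128, q=7
  k=3: a=10, p=1335, q=73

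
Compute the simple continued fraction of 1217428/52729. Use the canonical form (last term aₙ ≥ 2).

1217428 = 23*52729 + 4661
52729 = 11*4661 + 1458
4661 = 3*1458 + 287
1458 = 5*287 + 23
287 = 12*23 + 11
23 = 2*11 + 1
11 = 11*1 + 0  (stop)
So 1217428/52729 = [23; 11, 3, 5, 12, 2, 11].

[23; 11, 3, 5, 12, 2, 11]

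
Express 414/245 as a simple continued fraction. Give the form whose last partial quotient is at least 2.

414 = 1*245 + 169
245 = 1*169 + 76
169 = 2*76 + 17
76 = 4*17 + 8
17 = 2*8 + 1
8 = 8*1 + 0  (stop)
So 414/245 = [1; 1, 2, 4, 2, 8].

[1; 1, 2, 4, 2, 8]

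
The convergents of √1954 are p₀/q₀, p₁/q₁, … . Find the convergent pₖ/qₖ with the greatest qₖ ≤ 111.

2166/49

√1954 = [44; 4, 1, 9, 44, 9, 1, 4, 88, …] (period length 8).
Convergents:
  p_0/q_0 = 44/1
  p_1/q_1 = 177/4
  p_2/q_2 = 221/5
  p_3/q_3 = 2166/49
  p_4/q_4 = 95525/2161
q_3 = 49 ≤ 111 < 2161 = q_4, so the answer is 2166/49.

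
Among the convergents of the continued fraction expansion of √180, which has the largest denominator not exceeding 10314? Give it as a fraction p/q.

√180 = [13; 2, 2, 2, 26, …] (period length 4).
Convergents:
  p_0/q_0 = 13/1
  p_1/q_1 = 27/2
  p_2/q_2 = 67/5
  p_3/q_3 = 161/12
  p_4/q_4 = 4253/317
  p_5/q_5 = 8667/646
  p_6/q_6 = 21587/1609
  p_7/q_7 = 51841/3864
  p_8/q_8 = 1369453/102073
q_7 = 3864 ≤ 10314 < 102073 = q_8, so the answer is 51841/3864.

51841/3864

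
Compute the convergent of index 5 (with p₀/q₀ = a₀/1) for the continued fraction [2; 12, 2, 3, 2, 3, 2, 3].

Using pₖ = aₖpₖ₋₁ + pₖ₋₂, qₖ = aₖqₖ₋₁ + qₖ₋₂ (with p₋₁=1, p₋₂=0, q₋₁=0, q₋₂=1):
  k=0: a=2, p=2, q=1
  k=1: a=12, p=25, q=12
  k=2: a=2, p=52, q=25
  k=3: a=3, p=181, q=87
  k=4: a=2, p=414, q=199
  k=5: a=3, p=1423, q=684

1423/684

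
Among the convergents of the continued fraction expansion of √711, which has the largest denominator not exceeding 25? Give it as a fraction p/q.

√711 = [26; 1, 1, 1, 52, …] (period length 4).
Convergents:
  p_0/q_0 = 26/1
  p_1/q_1 = 27/1
  p_2/q_2 = 53/2
  p_3/q_3 = 80/3
  p_4/q_4 = 4213/158
q_3 = 3 ≤ 25 < 158 = q_4, so the answer is 80/3.

80/3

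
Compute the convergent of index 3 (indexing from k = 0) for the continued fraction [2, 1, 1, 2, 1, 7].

Using pₖ = aₖpₖ₋₁ + pₖ₋₂, qₖ = aₖqₖ₋₁ + qₖ₋₂ (with p₋₁=1, p₋₂=0, q₋₁=0, q₋₂=1):
  k=0: a=2, p=2, q=1
  k=1: a=1, p=3, q=1
  k=2: a=1, p=5, q=2
  k=3: a=2, p=13, q=5

13/5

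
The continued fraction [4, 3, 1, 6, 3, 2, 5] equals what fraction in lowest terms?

4557/1070

Fold from the inside: start with 5/1.
  2 + 1/5 = 11/5
  3 + 5/11 = 38/11
  6 + 11/38 = 239/38
  1 + 38/239 = 277/239
  3 + 239/277 = 1070/277
  4 + 277/1070 = 4557/1070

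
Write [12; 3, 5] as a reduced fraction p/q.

197/16

Using pₖ = aₖpₖ₋₁ + pₖ₋₂ and qₖ = aₖqₖ₋₁ + qₖ₋₂:
  k=0: a=12, p=12, q=1
  k=1: a=3, p=37, q=3
  k=2: a=5, p=197, q=16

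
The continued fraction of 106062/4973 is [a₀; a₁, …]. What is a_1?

3

106062 = 21·4973 + 1629   →  a_0 = 21
4973 = 3·1629 + 86   →  a_1 = 3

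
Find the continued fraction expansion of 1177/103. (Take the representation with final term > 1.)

[11; 2, 2, 1, 14]

1177 = 11×103 + 44
103 = 2×44 + 15
44 = 2×15 + 14
15 = 1×14 + 1
14 = 14×1 + 0  (stop)
So 1177/103 = [11; 2, 2, 1, 14].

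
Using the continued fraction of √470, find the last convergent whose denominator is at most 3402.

√470 = [21; 1, 2, 8, 2, 1, 42, …] (period length 6).
Convergents:
  p_0/q_0 = 21/1
  p_1/q_1 = 22/1
  p_2/q_2 = 65/3
  p_3/q_3 = 542/25
  p_4/q_4 = 1149/53
  p_5/q_5 = 1691/78
  p_6/q_6 = 72171/3329
  p_7/q_7 = 73862/3407
q_6 = 3329 ≤ 3402 < 3407 = q_7, so the answer is 72171/3329.

72171/3329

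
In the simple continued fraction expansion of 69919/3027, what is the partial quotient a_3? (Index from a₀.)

69919 = 23·3027 + 298   →  a_0 = 23
3027 = 10·298 + 47   →  a_1 = 10
298 = 6·47 + 16   →  a_2 = 6
47 = 2·16 + 15   →  a_3 = 2

2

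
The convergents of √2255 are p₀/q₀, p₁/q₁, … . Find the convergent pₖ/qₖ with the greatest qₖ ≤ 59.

1757/37

√2255 = [47; 2, 18, 2, 94, …] (period length 4).
Convergents:
  p_0/q_0 = 47/1
  p_1/q_1 = 95/2
  p_2/q_2 = 1757/37
  p_3/q_3 = 3609/76
q_2 = 37 ≤ 59 < 76 = q_3, so the answer is 1757/37.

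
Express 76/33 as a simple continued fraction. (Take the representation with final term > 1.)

76 = 2*33 + 10
33 = 3*10 + 3
10 = 3*3 + 1
3 = 3*1 + 0  (stop)
So 76/33 = [2; 3, 3, 3].

[2; 3, 3, 3]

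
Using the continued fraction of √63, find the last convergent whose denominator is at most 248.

1897/239

√63 = [7; 1, 14, …] (period length 2).
Convergents:
  p_0/q_0 = 7/1
  p_1/q_1 = 8/1
  p_2/q_2 = 119/15
  p_3/q_3 = 127/16
  p_4/q_4 = 1897/239
  p_5/q_5 = 2024/255
q_4 = 239 ≤ 248 < 255 = q_5, so the answer is 1897/239.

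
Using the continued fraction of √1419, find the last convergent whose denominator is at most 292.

√1419 = [37; 1, 2, 37, 2, 1, 74, …] (period length 6).
Convergents:
  p_0/q_0 = 37/1
  p_1/q_1 = 38/1
  p_2/q_2 = 113/3
  p_3/q_3 = 4219/112
  p_4/q_4 = 8551/227
  p_5/q_5 = 12770/339
q_4 = 227 ≤ 292 < 339 = q_5, so the answer is 8551/227.

8551/227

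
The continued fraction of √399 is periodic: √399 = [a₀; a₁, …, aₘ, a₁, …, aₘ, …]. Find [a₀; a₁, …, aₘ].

a₀ = ⌊√399⌋ = 19.
With m₀=0, d₀=1 and mₖ₊₁ = dₖaₖ − mₖ, dₖ₊₁ = (n − mₖ₊₁²)/dₖ, aₖ₊₁ = ⌊(a₀+mₖ₊₁)/dₖ₊₁⌋:
  k=1: m=19, d=38, a=1
  k=2: m=19, d=1, a=38
d=1 and a=2a₀=38 at k=2, so the next step gives (m, d) = (19, 38) again — its k=1 value — and the period has length 2.

[19; 1, 38]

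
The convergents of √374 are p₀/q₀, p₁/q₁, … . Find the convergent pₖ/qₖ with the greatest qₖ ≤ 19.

58/3

√374 = [19; 2, 1, 18, 1, 2, 38, …] (period length 6).
Convergents:
  p_0/q_0 = 19/1
  p_1/q_1 = 39/2
  p_2/q_2 = 58/3
  p_3/q_3 = 1083/56
q_2 = 3 ≤ 19 < 56 = q_3, so the answer is 58/3.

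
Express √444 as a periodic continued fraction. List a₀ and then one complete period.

a₀ = ⌊√444⌋ = 21.

[21; 14, 42]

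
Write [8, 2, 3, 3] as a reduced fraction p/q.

Using pₖ = aₖpₖ₋₁ + pₖ₋₂ and qₖ = aₖqₖ₋₁ + qₖ₋₂:
  k=0: a=8, p=8, q=1
  k=1: a=2, p=17, q=2
  k=2: a=3, p=59, q=7
  k=3: a=3, p=194, q=23

194/23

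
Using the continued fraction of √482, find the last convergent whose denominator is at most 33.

483/22

√482 = [21; 1, 20, 1, 42, …] (period length 4).
Convergents:
  p_0/q_0 = 21/1
  p_1/q_1 = 22/1
  p_2/q_2 = 461/21
  p_3/q_3 = 483/22
  p_4/q_4 = 20747/945
q_3 = 22 ≤ 33 < 945 = q_4, so the answer is 483/22.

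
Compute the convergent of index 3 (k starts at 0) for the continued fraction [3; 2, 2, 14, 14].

245/72

Using pₖ = aₖpₖ₋₁ + pₖ₋₂, qₖ = aₖqₖ₋₁ + qₖ₋₂ (with p₋₁=1, p₋₂=0, q₋₁=0, q₋₂=1):
  k=0: a=3, p=3, q=1
  k=1: a=2, p=7, q=2
  k=2: a=2, p=17, q=5
  k=3: a=14, p=245, q=72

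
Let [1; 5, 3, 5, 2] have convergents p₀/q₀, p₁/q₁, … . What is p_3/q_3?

101/85

Using pₖ = aₖpₖ₋₁ + pₖ₋₂, qₖ = aₖqₖ₋₁ + qₖ₋₂ (with p₋₁=1, p₋₂=0, q₋₁=0, q₋₂=1):
  k=0: a=1, p=1, q=1
  k=1: a=5, p=6, q=5
  k=2: a=3, p=19, q=16
  k=3: a=5, p=101, q=85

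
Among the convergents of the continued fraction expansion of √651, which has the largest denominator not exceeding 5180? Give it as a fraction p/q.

√651 = [25; 1, 1, 16, 1, 1, 50, …] (period length 6).
Convergents:
  p_0/q_0 = 25/1
  p_1/q_1 = 26/1
  p_2/q_2 = 51/2
  p_3/q_3 = 842/33
  p_4/q_4 = 893/35
  p_5/q_5 = 1735/68
  p_6/q_6 = 87643/3435
  p_7/q_7 = 89378/3503
  p_8/q_8 = 177021/6938
q_7 = 3503 ≤ 5180 < 6938 = q_8, so the answer is 89378/3503.

89378/3503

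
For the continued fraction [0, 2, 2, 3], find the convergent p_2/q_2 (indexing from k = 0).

2/5

Using pₖ = aₖpₖ₋₁ + pₖ₋₂, qₖ = aₖqₖ₋₁ + qₖ₋₂ (with p₋₁=1, p₋₂=0, q₋₁=0, q₋₂=1):
  k=0: a=0, p=0, q=1
  k=1: a=2, p=1, q=2
  k=2: a=2, p=2, q=5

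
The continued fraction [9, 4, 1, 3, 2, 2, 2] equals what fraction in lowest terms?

Using pₖ = aₖpₖ₋₁ + pₖ₋₂ and qₖ = aₖqₖ₋₁ + qₖ₋₂:
  k=0: a=9, p=9, q=1
  k=1: a=4, p=37, q=4
  k=2: a=1, p=46, q=5
  k=3: a=3, p=175, q=19
  k=4: a=2, p=396, q=43
  k=5: a=2, p=967, q=105
  k=6: a=2, p=2330, q=253

2330/253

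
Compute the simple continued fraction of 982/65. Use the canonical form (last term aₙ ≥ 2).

[15; 9, 3, 2]

982 = 15·65 + 7
65 = 9·7 + 2
7 = 3·2 + 1
2 = 2·1 + 0  (stop)
So 982/65 = [15; 9, 3, 2].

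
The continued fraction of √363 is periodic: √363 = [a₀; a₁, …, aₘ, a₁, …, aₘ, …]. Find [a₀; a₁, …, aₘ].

a₀ = ⌊√363⌋ = 19.
With m₀=0, d₀=1 and mₖ₊₁ = dₖaₖ − mₖ, dₖ₊₁ = (n − mₖ₊₁²)/dₖ, aₖ₊₁ = ⌊(a₀+mₖ₊₁)/dₖ₊₁⌋:
  k=1: m=19, d=2, a=19
  k=2: m=19, d=1, a=38
d=1 and a=2a₀=38 at k=2, so the next step gives (m, d) = (19, 2) again — its k=1 value — and the period has length 2.

[19; 19, 38]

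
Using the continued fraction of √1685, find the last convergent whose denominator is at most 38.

862/21

√1685 = [41; 20, 1, 1, 20, 82, …] (period length 5).
Convergents:
  p_0/q_0 = 41/1
  p_1/q_1 = 821/20
  p_2/q_2 = 862/21
  p_3/q_3 = 1683/41
q_2 = 21 ≤ 38 < 41 = q_3, so the answer is 862/21.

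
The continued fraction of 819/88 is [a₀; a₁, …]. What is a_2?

819 = 9·88 + 27   →  a_0 = 9
88 = 3·27 + 7   →  a_1 = 3
27 = 3·7 + 6   →  a_2 = 3

3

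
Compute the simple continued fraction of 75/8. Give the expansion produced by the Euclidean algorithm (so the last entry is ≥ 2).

75 = 9*8 + 3
8 = 2*3 + 2
3 = 1*2 + 1
2 = 2*1 + 0  (stop)
So 75/8 = [9; 2, 1, 2].

[9; 2, 1, 2]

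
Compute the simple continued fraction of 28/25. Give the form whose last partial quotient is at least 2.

[1; 8, 3]

28 = 1×25 + 3
25 = 8×3 + 1
3 = 3×1 + 0  (stop)
So 28/25 = [1; 8, 3].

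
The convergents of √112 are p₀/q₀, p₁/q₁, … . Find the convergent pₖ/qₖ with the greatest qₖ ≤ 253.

2614/247

√112 = [10; 1, 1, 2, 1, 1, 20, …] (period length 6).
Convergents:
  p_0/q_0 = 10/1
  p_1/q_1 = 11/1
  p_2/q_2 = 21/2
  p_3/q_3 = 53/5
  p_4/q_4 = 74/7
  p_5/q_5 = 127/12
  p_6/q_6 = 2614/247
  p_7/q_7 = 2741/259
q_6 = 247 ≤ 253 < 259 = q_7, so the answer is 2614/247.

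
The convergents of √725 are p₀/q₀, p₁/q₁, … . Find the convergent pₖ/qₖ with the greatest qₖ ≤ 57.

√725 = [26; 1, 12, 2, 12, 1, 52, …] (period length 6).
Convergents:
  p_0/q_0 = 26/1
  p_1/q_1 = 27/1
  p_2/q_2 = 350/13
  p_3/q_3 = 727/27
  p_4/q_4 = 9074/337
q_3 = 27 ≤ 57 < 337 = q_4, so the answer is 727/27.

727/27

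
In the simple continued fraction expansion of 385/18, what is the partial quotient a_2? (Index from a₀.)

385 = 21·18 + 7   →  a_0 = 21
18 = 2·7 + 4   →  a_1 = 2
7 = 1·4 + 3   →  a_2 = 1

1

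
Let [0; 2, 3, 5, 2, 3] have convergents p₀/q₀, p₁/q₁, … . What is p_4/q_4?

35/81

Using pₖ = aₖpₖ₋₁ + pₖ₋₂, qₖ = aₖqₖ₋₁ + qₖ₋₂ (with p₋₁=1, p₋₂=0, q₋₁=0, q₋₂=1):
  k=0: a=0, p=0, q=1
  k=1: a=2, p=1, q=2
  k=2: a=3, p=3, q=7
  k=3: a=5, p=16, q=37
  k=4: a=2, p=35, q=81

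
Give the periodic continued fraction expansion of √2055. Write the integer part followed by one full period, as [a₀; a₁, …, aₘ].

a₀ = ⌊√2055⌋ = 45.

[45; 3, 90]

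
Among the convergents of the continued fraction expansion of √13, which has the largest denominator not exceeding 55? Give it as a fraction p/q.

√13 = [3; 1, 1, 1, 1, 6, …] (period length 5).
Convergents:
  p_0/q_0 = 3/1
  p_1/q_1 = 4/1
  p_2/q_2 = 7/2
  p_3/q_3 = 11/3
  p_4/q_4 = 18/5
  p_5/q_5 = 119/33
  p_6/q_6 = 137/38
  p_7/q_7 = 256/71
q_6 = 38 ≤ 55 < 71 = q_7, so the answer is 137/38.

137/38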